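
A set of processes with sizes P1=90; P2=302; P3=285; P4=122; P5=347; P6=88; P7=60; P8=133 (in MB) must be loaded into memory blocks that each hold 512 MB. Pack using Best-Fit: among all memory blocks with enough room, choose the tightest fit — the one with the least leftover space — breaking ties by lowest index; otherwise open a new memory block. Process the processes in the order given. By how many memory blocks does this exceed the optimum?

0

Best-Fit: [90,302,60] [285,122,88] [347,133] → 3 memory blocks.
Total size 1427 MB; any packing needs at least ⌈1427/512⌉ = 3 memory blocks.
So 3 is already optimal.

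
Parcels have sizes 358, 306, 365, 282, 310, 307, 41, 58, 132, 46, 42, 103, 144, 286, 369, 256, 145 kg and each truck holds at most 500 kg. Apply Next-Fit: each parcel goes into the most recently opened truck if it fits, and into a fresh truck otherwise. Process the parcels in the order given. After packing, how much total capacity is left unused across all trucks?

1450

358 kg → truck 1 (remaining 142 kg)
306 kg → truck 2 (remaining 194 kg)
365 kg → truck 3 (remaining 135 kg)
282 kg → truck 4 (remaining 218 kg)
310 kg → truck 5 (remaining 190 kg)
307 kg → truck 6 (remaining 193 kg)
41 kg → truck 6 (remaining 152 kg)
58 kg → truck 6 (remaining 94 kg)
132 kg → truck 7 (remaining 368 kg)
46 kg → truck 7 (remaining 322 kg)
42 kg → truck 7 (remaining 280 kg)
103 kg → truck 7 (remaining 177 kg)
144 kg → truck 7 (remaining 33 kg)
286 kg → truck 8 (remaining 214 kg)
369 kg → truck 9 (remaining 131 kg)
256 kg → truck 10 (remaining 244 kg)
145 kg → truck 10 (remaining 99 kg)
10 trucks × 500 kg = 5000 kg; used 3550 kg; unused 1450 kg.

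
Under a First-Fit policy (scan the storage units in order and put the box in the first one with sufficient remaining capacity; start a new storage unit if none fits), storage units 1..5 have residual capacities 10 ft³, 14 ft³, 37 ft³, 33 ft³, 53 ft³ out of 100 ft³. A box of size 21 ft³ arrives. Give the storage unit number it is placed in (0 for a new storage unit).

3

Storage units with room: storage unit 3 (37 ft³), storage unit 4 (33 ft³), storage unit 5 (53 ft³).
The first with room is storage unit 3.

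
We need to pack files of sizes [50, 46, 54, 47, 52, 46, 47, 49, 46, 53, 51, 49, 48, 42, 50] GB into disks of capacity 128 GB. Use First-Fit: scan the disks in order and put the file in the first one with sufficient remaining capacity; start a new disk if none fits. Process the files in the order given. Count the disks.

Put 50 GB in disk 1; 78 GB remain.
Put 46 GB in disk 1; 32 GB remain.
Put 54 GB in disk 2; 74 GB remain.
Put 47 GB in disk 2; 27 GB remain.
Put 52 GB in disk 3; 76 GB remain.
Put 46 GB in disk 3; 30 GB remain.
Put 47 GB in disk 4; 81 GB remain.
Put 49 GB in disk 4; 32 GB remain.
Put 46 GB in disk 5; 82 GB remain.
Put 53 GB in disk 5; 29 GB remain.
Put 51 GB in disk 6; 77 GB remain.
Put 49 GB in disk 6; 28 GB remain.
Put 48 GB in disk 7; 80 GB remain.
Put 42 GB in disk 7; 38 GB remain.
Put 50 GB in disk 8; 78 GB remain.

8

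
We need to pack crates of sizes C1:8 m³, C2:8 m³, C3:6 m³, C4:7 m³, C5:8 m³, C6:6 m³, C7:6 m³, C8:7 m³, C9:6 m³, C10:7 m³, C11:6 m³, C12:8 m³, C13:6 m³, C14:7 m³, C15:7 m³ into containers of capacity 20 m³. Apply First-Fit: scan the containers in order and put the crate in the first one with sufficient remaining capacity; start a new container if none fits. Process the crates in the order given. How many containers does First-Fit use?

6

container 1: place C1 (8 m³), 12 m³ left
container 1: place C2 (8 m³), 4 m³ left
container 2: place C3 (6 m³), 14 m³ left
container 2: place C4 (7 m³), 7 m³ left
container 3: place C5 (8 m³), 12 m³ left
container 2: place C6 (6 m³), 1 m³ left
container 3: place C7 (6 m³), 6 m³ left
container 4: place C8 (7 m³), 13 m³ left
container 3: place C9 (6 m³), 0 m³ left
container 4: place C10 (7 m³), 6 m³ left
container 4: place C11 (6 m³), 0 m³ left
container 5: place C12 (8 m³), 12 m³ left
container 5: place C13 (6 m³), 6 m³ left
container 6: place C14 (7 m³), 13 m³ left
container 6: place C15 (7 m³), 6 m³ left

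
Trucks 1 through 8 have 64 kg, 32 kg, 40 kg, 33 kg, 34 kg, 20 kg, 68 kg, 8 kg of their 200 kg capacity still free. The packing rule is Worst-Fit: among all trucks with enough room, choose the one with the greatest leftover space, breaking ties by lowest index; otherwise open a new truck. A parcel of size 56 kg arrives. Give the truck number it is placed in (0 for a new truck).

Trucks with room: truck 1 (64 kg), truck 7 (68 kg).
Most room is truck 7 with 68 kg free.

7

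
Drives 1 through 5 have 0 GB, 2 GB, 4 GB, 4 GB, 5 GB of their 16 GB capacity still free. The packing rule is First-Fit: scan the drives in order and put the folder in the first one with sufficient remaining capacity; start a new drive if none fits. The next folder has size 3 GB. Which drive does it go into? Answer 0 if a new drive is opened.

Drives with room: drive 3 (4 GB), drive 4 (4 GB), drive 5 (5 GB).
The first with room is drive 3.

3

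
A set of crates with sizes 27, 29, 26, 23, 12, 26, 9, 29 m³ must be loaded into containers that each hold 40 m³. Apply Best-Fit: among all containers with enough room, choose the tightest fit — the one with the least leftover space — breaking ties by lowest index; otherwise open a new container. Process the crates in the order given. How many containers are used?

6 containers

27 m³ → container 1 (remaining 13 m³)
29 m³ → container 2 (remaining 11 m³)
26 m³ → container 3 (remaining 14 m³)
23 m³ → container 4 (remaining 17 m³)
12 m³ → container 1 (remaining 1 m³)
26 m³ → container 5 (remaining 14 m³)
9 m³ → container 2 (remaining 2 m³)
29 m³ → container 6 (remaining 11 m³)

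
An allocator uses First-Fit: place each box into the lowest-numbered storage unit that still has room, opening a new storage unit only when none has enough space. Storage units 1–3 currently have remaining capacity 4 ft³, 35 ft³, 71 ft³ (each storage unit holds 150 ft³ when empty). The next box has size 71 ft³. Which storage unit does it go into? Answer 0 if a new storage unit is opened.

Storage units with room: storage unit 3 (71 ft³).
The first with room is storage unit 3.

3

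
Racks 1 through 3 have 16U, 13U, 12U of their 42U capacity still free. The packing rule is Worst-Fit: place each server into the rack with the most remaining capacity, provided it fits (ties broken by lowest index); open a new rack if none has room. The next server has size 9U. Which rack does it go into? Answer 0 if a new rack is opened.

1

Racks with room: rack 1 (16U), rack 2 (13U), rack 3 (12U).
Most room is rack 1 with 16U free.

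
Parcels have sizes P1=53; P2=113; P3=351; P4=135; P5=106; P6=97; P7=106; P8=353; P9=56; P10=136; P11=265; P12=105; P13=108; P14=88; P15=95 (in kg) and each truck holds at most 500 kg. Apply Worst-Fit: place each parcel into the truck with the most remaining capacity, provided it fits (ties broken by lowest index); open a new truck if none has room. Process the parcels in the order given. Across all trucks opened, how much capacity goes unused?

truck 1: place P1 (53 kg), 447 kg left
truck 1: place P2 (113 kg), 334 kg left
truck 2: place P3 (351 kg), 149 kg left
truck 1: place P4 (135 kg), 199 kg left
truck 1: place P5 (106 kg), 93 kg left
truck 2: place P6 (97 kg), 52 kg left
truck 3: place P7 (106 kg), 394 kg left
truck 3: place P8 (353 kg), 41 kg left
truck 1: place P9 (56 kg), 37 kg left
truck 4: place P10 (136 kg), 364 kg left
truck 4: place P11 (265 kg), 99 kg left
truck 5: place P12 (105 kg), 395 kg left
truck 5: place P13 (108 kg), 287 kg left
truck 5: place P14 (88 kg), 199 kg left
truck 5: place P15 (95 kg), 104 kg left
5 trucks × 500 kg = 2500 kg; used 2167 kg; unused 333 kg.

333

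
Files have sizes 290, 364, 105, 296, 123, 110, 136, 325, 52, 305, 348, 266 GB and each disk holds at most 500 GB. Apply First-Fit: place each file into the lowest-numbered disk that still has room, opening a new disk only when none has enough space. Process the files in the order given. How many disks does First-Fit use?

7

290 GB → disk 1 (remaining 210 GB)
364 GB → disk 2 (remaining 136 GB)
105 GB → disk 1 (remaining 105 GB)
296 GB → disk 3 (remaining 204 GB)
123 GB → disk 2 (remaining 13 GB)
110 GB → disk 3 (remaining 94 GB)
136 GB → disk 4 (remaining 364 GB)
325 GB → disk 4 (remaining 39 GB)
52 GB → disk 1 (remaining 53 GB)
305 GB → disk 5 (remaining 195 GB)
348 GB → disk 6 (remaining 152 GB)
266 GB → disk 7 (remaining 234 GB)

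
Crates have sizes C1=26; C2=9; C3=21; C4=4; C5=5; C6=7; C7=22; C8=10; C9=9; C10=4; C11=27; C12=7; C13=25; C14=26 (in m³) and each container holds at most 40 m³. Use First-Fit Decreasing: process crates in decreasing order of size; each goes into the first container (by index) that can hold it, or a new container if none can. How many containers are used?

6

Sorted descending: 27, 26, 26, 25, 22, 21, 10, 9, 9, 7, 7, 5, 4, 4.
container 1: place 27 m³, 13 m³ left
container 2: place 26 m³, 14 m³ left
container 3: place 26 m³, 14 m³ left
container 4: place 25 m³, 15 m³ left
container 5: place 22 m³, 18 m³ left
container 6: place 21 m³, 19 m³ left
container 1: place 10 m³, 3 m³ left
container 2: place 9 m³, 5 m³ left
container 3: place 9 m³, 5 m³ left
container 4: place 7 m³, 8 m³ left
container 4: place 7 m³, 1 m³ left
container 2: place 5 m³, 0 m³ left
container 3: place 4 m³, 1 m³ left
container 5: place 4 m³, 14 m³ left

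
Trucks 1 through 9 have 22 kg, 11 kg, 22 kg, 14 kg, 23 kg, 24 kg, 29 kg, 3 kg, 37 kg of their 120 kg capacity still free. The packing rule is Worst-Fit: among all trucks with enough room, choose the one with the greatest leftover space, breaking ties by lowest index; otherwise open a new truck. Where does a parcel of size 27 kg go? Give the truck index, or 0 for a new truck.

9

Trucks with room: truck 7 (29 kg), truck 9 (37 kg).
Most room is truck 9 with 37 kg free.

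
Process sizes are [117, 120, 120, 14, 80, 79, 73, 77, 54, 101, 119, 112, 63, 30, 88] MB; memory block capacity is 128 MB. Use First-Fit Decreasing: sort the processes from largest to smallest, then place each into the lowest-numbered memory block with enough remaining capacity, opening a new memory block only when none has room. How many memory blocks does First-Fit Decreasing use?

12

Sorted descending: 120, 120, 119, 117, 112, 101, 88, 80, 79, 77, 73, 63, 54, 30, 14.
Put 120 MB in memory block 1; 8 MB remain.
Put 120 MB in memory block 2; 8 MB remain.
Put 119 MB in memory block 3; 9 MB remain.
Put 117 MB in memory block 4; 11 MB remain.
Put 112 MB in memory block 5; 16 MB remain.
Put 101 MB in memory block 6; 27 MB remain.
Put 88 MB in memory block 7; 40 MB remain.
Put 80 MB in memory block 8; 48 MB remain.
Put 79 MB in memory block 9; 49 MB remain.
Put 77 MB in memory block 10; 51 MB remain.
Put 73 MB in memory block 11; 55 MB remain.
Put 63 MB in memory block 12; 65 MB remain.
Put 54 MB in memory block 11; 1 MB remain.
Put 30 MB in memory block 7; 10 MB remain.
Put 14 MB in memory block 5; 2 MB remain.
Final memory blocks: [120] [120] [119] [117] [112,14] [101] [88,30] [80] [79] [77] [73,54] [63].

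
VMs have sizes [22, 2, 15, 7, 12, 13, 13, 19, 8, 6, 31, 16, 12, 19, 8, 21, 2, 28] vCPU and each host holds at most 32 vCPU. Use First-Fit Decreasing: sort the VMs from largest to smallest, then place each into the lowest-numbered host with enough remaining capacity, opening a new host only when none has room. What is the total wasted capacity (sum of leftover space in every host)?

Sorted descending: 31, 28, 22, 21, 19, 19, 16, 15, 13, 13, 12, 12, 8, 8, 7, 6, 2, 2.
host 1: place 31 vCPU, 1 vCPU left
host 2: place 28 vCPU, 4 vCPU left
host 3: place 22 vCPU, 10 vCPU left
host 4: place 21 vCPU, 11 vCPU left
host 5: place 19 vCPU, 13 vCPU left
host 6: place 19 vCPU, 13 vCPU left
host 7: place 16 vCPU, 16 vCPU left
host 7: place 15 vCPU, 1 vCPU left
host 5: place 13 vCPU, 0 vCPU left
host 6: place 13 vCPU, 0 vCPU left
host 8: place 12 vCPU, 20 vCPU left
host 8: place 12 vCPU, 8 vCPU left
host 3: place 8 vCPU, 2 vCPU left
host 4: place 8 vCPU, 3 vCPU left
host 8: place 7 vCPU, 1 vCPU left
host 9: place 6 vCPU, 26 vCPU left
host 2: place 2 vCPU, 2 vCPU left
host 2: place 2 vCPU, 0 vCPU left
9 hosts × 32 vCPU = 288 vCPU; used 254 vCPU; unused 34 vCPU.

34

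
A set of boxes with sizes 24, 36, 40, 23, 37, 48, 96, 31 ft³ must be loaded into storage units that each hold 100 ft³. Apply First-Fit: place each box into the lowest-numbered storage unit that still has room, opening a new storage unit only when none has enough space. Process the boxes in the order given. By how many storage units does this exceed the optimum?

0

First-Fit: [24,36,40] [23,37,31] [48] [96] → 4 storage units.
Total size 335 ft³; any packing needs at least ⌈335/100⌉ = 4 storage units.
So 4 is already optimal.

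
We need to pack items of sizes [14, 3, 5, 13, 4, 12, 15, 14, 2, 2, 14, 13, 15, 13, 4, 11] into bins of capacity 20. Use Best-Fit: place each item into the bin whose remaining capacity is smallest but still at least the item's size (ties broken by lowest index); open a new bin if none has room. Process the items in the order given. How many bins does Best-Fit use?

10 bins

bin 1: place 14, 6 left
bin 1: place 3, 3 left
bin 2: place 5, 15 left
bin 2: place 13, 2 left
bin 3: place 4, 16 left
bin 3: place 12, 4 left
bin 4: place 15, 5 left
bin 5: place 14, 6 left
bin 2: place 2, 0 left
bin 1: place 2, 1 left
bin 6: place 14, 6 left
bin 7: place 13, 7 left
bin 8: place 15, 5 left
bin 9: place 13, 7 left
bin 3: place 4, 0 left
bin 10: place 11, 9 left
Final bins: [14,3,2] [5,13,2] [4,12,4] [15] [14] [14] [13] [15] [13] [11].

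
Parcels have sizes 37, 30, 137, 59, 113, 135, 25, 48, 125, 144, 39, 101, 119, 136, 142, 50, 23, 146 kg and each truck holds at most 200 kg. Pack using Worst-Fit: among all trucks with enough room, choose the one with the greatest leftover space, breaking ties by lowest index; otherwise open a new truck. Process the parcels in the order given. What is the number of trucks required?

11 trucks

Put 37 kg in truck 1; 163 kg remain.
Put 30 kg in truck 1; 133 kg remain.
Put 137 kg in truck 2; 63 kg remain.
Put 59 kg in truck 1; 74 kg remain.
Put 113 kg in truck 3; 87 kg remain.
Put 135 kg in truck 4; 65 kg remain.
Put 25 kg in truck 3; 62 kg remain.
Put 48 kg in truck 1; 26 kg remain.
Put 125 kg in truck 5; 75 kg remain.
Put 144 kg in truck 6; 56 kg remain.
Put 39 kg in truck 5; 36 kg remain.
Put 101 kg in truck 7; 99 kg remain.
Put 119 kg in truck 8; 81 kg remain.
Put 136 kg in truck 9; 64 kg remain.
Put 142 kg in truck 10; 58 kg remain.
Put 50 kg in truck 7; 49 kg remain.
Put 23 kg in truck 8; 58 kg remain.
Put 146 kg in truck 11; 54 kg remain.
Final trucks: [37,30,59,48] [137] [113,25] [135] [125,39] [144] [101,50] [119,23] [136] [142] [146].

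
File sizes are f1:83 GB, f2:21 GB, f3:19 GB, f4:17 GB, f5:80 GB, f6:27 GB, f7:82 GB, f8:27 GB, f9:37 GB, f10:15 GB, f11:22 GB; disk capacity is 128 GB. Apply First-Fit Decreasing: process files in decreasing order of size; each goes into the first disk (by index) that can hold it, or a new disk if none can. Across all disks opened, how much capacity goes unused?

82

Sorted descending: 83, 82, 80, 37, 27, 27, 22, 21, 19, 17, 15.
Put 83 GB in disk 1; 45 GB remain.
Put 82 GB in disk 2; 46 GB remain.
Put 80 GB in disk 3; 48 GB remain.
Put 37 GB in disk 1; 8 GB remain.
Put 27 GB in disk 2; 19 GB remain.
Put 27 GB in disk 3; 21 GB remain.
Put 22 GB in disk 4; 106 GB remain.
Put 21 GB in disk 3; 0 GB remain.
Put 19 GB in disk 2; 0 GB remain.
Put 17 GB in disk 4; 89 GB remain.
Put 15 GB in disk 4; 74 GB remain.
4 disks × 128 GB = 512 GB; used 430 GB; unused 82 GB.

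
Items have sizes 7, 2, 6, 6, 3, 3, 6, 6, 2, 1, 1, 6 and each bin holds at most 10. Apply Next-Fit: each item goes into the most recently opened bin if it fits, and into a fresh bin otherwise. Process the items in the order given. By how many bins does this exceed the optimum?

0

Next-Fit: [7,2] [6] [6,3] [3,6] [6,2,1,1] [6] → 6 bins.
6 items exceed 5 (half the capacity), and no two of those can share a bin, so at least 6 bins are needed.
So 6 is already optimal.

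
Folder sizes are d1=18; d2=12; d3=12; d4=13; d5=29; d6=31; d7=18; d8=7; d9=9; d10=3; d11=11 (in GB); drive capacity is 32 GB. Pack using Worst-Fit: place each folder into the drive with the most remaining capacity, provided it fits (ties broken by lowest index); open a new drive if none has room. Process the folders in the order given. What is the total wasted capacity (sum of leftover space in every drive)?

d1 (18 GB) → drive 1 (remaining 14 GB)
d2 (12 GB) → drive 1 (remaining 2 GB)
d3 (12 GB) → drive 2 (remaining 20 GB)
d4 (13 GB) → drive 2 (remaining 7 GB)
d5 (29 GB) → drive 3 (remaining 3 GB)
d6 (31 GB) → drive 4 (remaining 1 GB)
d7 (18 GB) → drive 5 (remaining 14 GB)
d8 (7 GB) → drive 5 (remaining 7 GB)
d9 (9 GB) → drive 6 (remaining 23 GB)
d10 (3 GB) → drive 6 (remaining 20 GB)
d11 (11 GB) → drive 6 (remaining 9 GB)
6 drives × 32 GB = 192 GB; used 163 GB; unused 29 GB.

29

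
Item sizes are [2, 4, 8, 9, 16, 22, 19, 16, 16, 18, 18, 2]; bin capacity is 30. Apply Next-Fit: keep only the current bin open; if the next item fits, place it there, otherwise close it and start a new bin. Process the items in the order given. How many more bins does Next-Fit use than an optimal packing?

Next-Fit: [2,4,8,9] [16] [22] [19] [16] [16] [18] [18,2] → 8 bins.
7 items exceed 15 (half the capacity), and no two of those can share a bin, so at least 7 bins are needed.
An optimal packing achieves that bound: [22,8] [19,9,2] [18,4,2] [18] [16] [16] [16] → 7 bins.
Excess: 8 − 7 = 1.

1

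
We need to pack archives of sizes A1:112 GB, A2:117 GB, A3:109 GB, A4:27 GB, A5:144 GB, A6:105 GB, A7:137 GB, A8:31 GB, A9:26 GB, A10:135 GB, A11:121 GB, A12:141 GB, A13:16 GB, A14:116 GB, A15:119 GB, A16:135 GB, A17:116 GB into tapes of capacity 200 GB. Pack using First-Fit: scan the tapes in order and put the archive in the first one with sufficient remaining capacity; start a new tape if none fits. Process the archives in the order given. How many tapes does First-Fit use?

13

Put A1 (112 GB) in tape 1; 88 GB remain.
Put A2 (117 GB) in tape 2; 83 GB remain.
Put A3 (109 GB) in tape 3; 91 GB remain.
Put A4 (27 GB) in tape 1; 61 GB remain.
Put A5 (144 GB) in tape 4; 56 GB remain.
Put A6 (105 GB) in tape 5; 95 GB remain.
Put A7 (137 GB) in tape 6; 63 GB remain.
Put A8 (31 GB) in tape 1; 30 GB remain.
Put A9 (26 GB) in tape 1; 4 GB remain.
Put A10 (135 GB) in tape 7; 65 GB remain.
Put A11 (121 GB) in tape 8; 79 GB remain.
Put A12 (141 GB) in tape 9; 59 GB remain.
Put A13 (16 GB) in tape 2; 67 GB remain.
Put A14 (116 GB) in tape 10; 84 GB remain.
Put A15 (119 GB) in tape 11; 81 GB remain.
Put A16 (135 GB) in tape 12; 65 GB remain.
Put A17 (116 GB) in tape 13; 84 GB remain.
Final tapes: [112,27,31,26] [117,16] [109] [144] [105] [137] [135] [121] [141] [116] [119] [135] [116].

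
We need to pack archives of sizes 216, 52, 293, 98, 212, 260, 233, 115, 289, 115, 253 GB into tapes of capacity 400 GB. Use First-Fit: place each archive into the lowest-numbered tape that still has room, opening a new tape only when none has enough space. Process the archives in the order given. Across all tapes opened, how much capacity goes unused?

Put 216 GB in tape 1; 184 GB remain.
Put 52 GB in tape 1; 132 GB remain.
Put 293 GB in tape 2; 107 GB remain.
Put 98 GB in tape 1; 34 GB remain.
Put 212 GB in tape 3; 188 GB remain.
Put 260 GB in tape 4; 140 GB remain.
Put 233 GB in tape 5; 167 GB remain.
Put 115 GB in tape 3; 73 GB remain.
Put 289 GB in tape 6; 111 GB remain.
Put 115 GB in tape 4; 25 GB remain.
Put 253 GB in tape 7; 147 GB remain.
7 tapes × 400 GB = 2800 GB; used 2136 GB; unused 664 GB.

664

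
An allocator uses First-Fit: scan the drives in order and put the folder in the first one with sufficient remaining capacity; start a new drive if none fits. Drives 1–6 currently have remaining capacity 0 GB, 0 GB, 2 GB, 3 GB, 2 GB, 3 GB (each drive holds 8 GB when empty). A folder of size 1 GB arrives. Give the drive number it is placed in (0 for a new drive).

3

Drives with room: drive 3 (2 GB), drive 4 (3 GB), drive 5 (2 GB), drive 6 (3 GB).
The first with room is drive 3.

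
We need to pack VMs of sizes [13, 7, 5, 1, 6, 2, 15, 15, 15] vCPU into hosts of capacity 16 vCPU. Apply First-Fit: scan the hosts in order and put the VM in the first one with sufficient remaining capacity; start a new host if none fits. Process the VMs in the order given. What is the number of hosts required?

6

13 vCPU → host 1 (remaining 3 vCPU)
7 vCPU → host 2 (remaining 9 vCPU)
5 vCPU → host 2 (remaining 4 vCPU)
1 vCPU → host 1 (remaining 2 vCPU)
6 vCPU → host 3 (remaining 10 vCPU)
2 vCPU → host 1 (remaining 0 vCPU)
15 vCPU → host 4 (remaining 1 vCPU)
15 vCPU → host 5 (remaining 1 vCPU)
15 vCPU → host 6 (remaining 1 vCPU)
Final hosts: [13,1,2] [7,5] [6] [15] [15] [15].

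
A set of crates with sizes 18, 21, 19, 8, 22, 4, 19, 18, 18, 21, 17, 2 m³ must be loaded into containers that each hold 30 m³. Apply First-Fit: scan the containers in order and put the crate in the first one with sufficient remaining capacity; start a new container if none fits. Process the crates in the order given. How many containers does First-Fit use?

9

18 m³ → container 1 (remaining 12 m³)
21 m³ → container 2 (remaining 9 m³)
19 m³ → container 3 (remaining 11 m³)
8 m³ → container 1 (remaining 4 m³)
22 m³ → container 4 (remaining 8 m³)
4 m³ → container 1 (remaining 0 m³)
19 m³ → container 5 (remaining 11 m³)
18 m³ → container 6 (remaining 12 m³)
18 m³ → container 7 (remaining 12 m³)
21 m³ → container 8 (remaining 9 m³)
17 m³ → container 9 (remaining 13 m³)
2 m³ → container 2 (remaining 7 m³)
Final containers: [18,8,4] [21,2] [19] [22] [19] [18] [18] [21] [17].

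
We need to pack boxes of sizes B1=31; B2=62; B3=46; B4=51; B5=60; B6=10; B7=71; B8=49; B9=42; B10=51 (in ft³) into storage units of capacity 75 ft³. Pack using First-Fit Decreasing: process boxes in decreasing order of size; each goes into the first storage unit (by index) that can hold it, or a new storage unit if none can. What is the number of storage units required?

Sorted descending: 71, 62, 60, 51, 51, 49, 46, 42, 31, 10.
storage unit 1: place 71 ft³, 4 ft³ left
storage unit 2: place 62 ft³, 13 ft³ left
storage unit 3: place 60 ft³, 15 ft³ left
storage unit 4: place 51 ft³, 24 ft³ left
storage unit 5: place 51 ft³, 24 ft³ left
storage unit 6: place 49 ft³, 26 ft³ left
storage unit 7: place 46 ft³, 29 ft³ left
storage unit 8: place 42 ft³, 33 ft³ left
storage unit 8: place 31 ft³, 2 ft³ left
storage unit 2: place 10 ft³, 3 ft³ left

8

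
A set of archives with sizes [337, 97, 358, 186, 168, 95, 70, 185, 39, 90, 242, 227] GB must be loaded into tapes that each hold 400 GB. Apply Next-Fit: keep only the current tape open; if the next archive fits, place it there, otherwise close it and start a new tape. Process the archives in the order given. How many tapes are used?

337 GB → tape 1 (remaining 63 GB)
97 GB → tape 2 (remaining 303 GB)
358 GB → tape 3 (remaining 42 GB)
186 GB → tape 4 (remaining 214 GB)
168 GB → tape 4 (remaining 46 GB)
95 GB → tape 5 (remaining 305 GB)
70 GB → tape 5 (remaining 235 GB)
185 GB → tape 5 (remaining 50 GB)
39 GB → tape 5 (remaining 11 GB)
90 GB → tape 6 (remaining 310 GB)
242 GB → tape 6 (remaining 68 GB)
227 GB → tape 7 (remaining 173 GB)

7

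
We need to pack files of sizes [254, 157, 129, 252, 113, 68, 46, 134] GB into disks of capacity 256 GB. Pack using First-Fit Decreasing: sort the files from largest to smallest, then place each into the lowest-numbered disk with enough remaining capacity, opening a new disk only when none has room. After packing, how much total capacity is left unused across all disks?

Sorted descending: 254, 252, 157, 134, 129, 113, 68, 46.
Put 254 GB in disk 1; 2 GB remain.
Put 252 GB in disk 2; 4 GB remain.
Put 157 GB in disk 3; 99 GB remain.
Put 134 GB in disk 4; 122 GB remain.
Put 129 GB in disk 5; 127 GB remain.
Put 113 GB in disk 4; 9 GB remain.
Put 68 GB in disk 3; 31 GB remain.
Put 46 GB in disk 5; 81 GB remain.
5 disks × 256 GB = 1280 GB; used 1153 GB; unused 127 GB.

127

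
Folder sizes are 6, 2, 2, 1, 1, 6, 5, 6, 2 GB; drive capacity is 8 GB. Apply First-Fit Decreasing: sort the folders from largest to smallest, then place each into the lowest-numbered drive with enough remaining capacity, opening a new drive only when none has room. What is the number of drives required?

Sorted descending: 6, 6, 6, 5, 2, 2, 2, 1, 1.
6 GB → drive 1 (remaining 2 GB)
6 GB → drive 2 (remaining 2 GB)
6 GB → drive 3 (remaining 2 GB)
5 GB → drive 4 (remaining 3 GB)
2 GB → drive 1 (remaining 0 GB)
2 GB → drive 2 (remaining 0 GB)
2 GB → drive 3 (remaining 0 GB)
1 GB → drive 4 (remaining 2 GB)
1 GB → drive 4 (remaining 1 GB)
Final drives: [6,2] [6,2] [6,2] [5,1,1].

4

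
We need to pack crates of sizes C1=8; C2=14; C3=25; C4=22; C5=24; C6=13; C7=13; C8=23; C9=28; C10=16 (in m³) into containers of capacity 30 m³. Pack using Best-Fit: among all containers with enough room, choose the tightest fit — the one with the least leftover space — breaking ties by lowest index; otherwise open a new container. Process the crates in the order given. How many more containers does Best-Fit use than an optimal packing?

Best-Fit: [8,14] [25] [22] [24] [13,13] [23] [28] [16] → 8 containers.
Total size 186 m³; any packing needs at least ⌈186/30⌉ = 7 containers.
An optimal packing achieves that bound: [28] [25] [24] [23] [22,8] [16,14] [13,13] → 7 containers.
Excess: 8 − 7 = 1.

1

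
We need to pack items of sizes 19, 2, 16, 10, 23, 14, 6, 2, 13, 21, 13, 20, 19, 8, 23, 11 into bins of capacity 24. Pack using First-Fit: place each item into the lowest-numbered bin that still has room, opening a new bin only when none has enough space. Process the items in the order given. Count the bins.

10 bins

Put 19 in bin 1; 5 remain.
Put 2 in bin 1; 3 remain.
Put 16 in bin 2; 8 remain.
Put 10 in bin 3; 14 remain.
Put 23 in bin 4; 1 remain.
Put 14 in bin 3; 0 remain.
Put 6 in bin 2; 2 remain.
Put 2 in bin 1; 1 remain.
Put 13 in bin 5; 11 remain.
Put 21 in bin 6; 3 remain.
Put 13 in bin 7; 11 remain.
Put 20 in bin 8; 4 remain.
Put 19 in bin 9; 5 remain.
Put 8 in bin 5; 3 remain.
Put 23 in bin 10; 1 remain.
Put 11 in bin 7; 0 remain.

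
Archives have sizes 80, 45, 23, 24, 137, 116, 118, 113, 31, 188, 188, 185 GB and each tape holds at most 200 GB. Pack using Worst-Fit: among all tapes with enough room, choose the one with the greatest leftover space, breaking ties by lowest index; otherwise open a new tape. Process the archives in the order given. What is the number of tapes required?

8

Put 80 GB in tape 1; 120 GB remain.
Put 45 GB in tape 1; 75 GB remain.
Put 23 GB in tape 1; 52 GB remain.
Put 24 GB in tape 1; 28 GB remain.
Put 137 GB in tape 2; 63 GB remain.
Put 116 GB in tape 3; 84 GB remain.
Put 118 GB in tape 4; 82 GB remain.
Put 113 GB in tape 5; 87 GB remain.
Put 31 GB in tape 5; 56 GB remain.
Put 188 GB in tape 6; 12 GB remain.
Put 188 GB in tape 7; 12 GB remain.
Put 185 GB in tape 8; 15 GB remain.
Final tapes: [80,45,23,24] [137] [116] [118] [113,31] [188] [188] [185].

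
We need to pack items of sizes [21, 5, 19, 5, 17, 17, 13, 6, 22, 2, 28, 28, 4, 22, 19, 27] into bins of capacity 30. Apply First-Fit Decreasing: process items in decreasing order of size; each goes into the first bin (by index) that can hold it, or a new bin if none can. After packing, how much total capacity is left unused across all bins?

Sorted descending: 28, 28, 27, 22, 22, 21, 19, 19, 17, 17, 13, 6, 5, 5, 4, 2.
28 → bin 1 (remaining 2)
28 → bin 2 (remaining 2)
27 → bin 3 (remaining 3)
22 → bin 4 (remaining 8)
22 → bin 5 (remaining 8)
21 → bin 6 (remaining 9)
19 → bin 7 (remaining 11)
19 → bin 8 (remaining 11)
17 → bin 9 (remaining 13)
17 → bin 10 (remaining 13)
13 → bin 9 (remaining 0)
6 → bin 4 (remaining 2)
5 → bin 5 (remaining 3)
5 → bin 6 (remaining 4)
4 → bin 6 (remaining 0)
2 → bin 1 (remaining 0)
10 bins × 30 = 300; used 255; unused 45.

45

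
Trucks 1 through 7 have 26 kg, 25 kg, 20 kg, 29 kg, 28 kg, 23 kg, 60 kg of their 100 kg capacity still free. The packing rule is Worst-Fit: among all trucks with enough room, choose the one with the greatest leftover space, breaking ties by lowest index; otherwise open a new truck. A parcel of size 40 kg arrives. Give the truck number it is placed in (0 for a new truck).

7

Trucks with room: truck 7 (60 kg).
Most room is truck 7 with 60 kg free.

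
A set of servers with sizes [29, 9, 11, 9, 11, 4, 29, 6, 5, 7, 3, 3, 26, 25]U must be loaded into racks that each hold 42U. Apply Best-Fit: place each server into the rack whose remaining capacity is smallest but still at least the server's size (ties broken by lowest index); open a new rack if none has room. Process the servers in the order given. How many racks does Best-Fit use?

rack 1: place 29U, 13U left
rack 1: place 9U, 4U left
rack 2: place 11U, 31U left
rack 2: place 9U, 22U left
rack 2: place 11U, 11U left
rack 1: place 4U, 0U left
rack 3: place 29U, 13U left
rack 2: place 6U, 5U left
rack 2: place 5U, 0U left
rack 3: place 7U, 6U left
rack 3: place 3U, 3U left
rack 3: place 3U, 0U left
rack 4: place 26U, 16U left
rack 5: place 25U, 17U left

5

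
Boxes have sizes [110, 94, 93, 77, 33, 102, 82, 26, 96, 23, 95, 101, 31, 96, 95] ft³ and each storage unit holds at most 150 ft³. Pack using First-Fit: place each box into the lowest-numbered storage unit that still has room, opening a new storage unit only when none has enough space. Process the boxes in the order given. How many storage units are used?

11

storage unit 1: place 110 ft³, 40 ft³ left
storage unit 2: place 94 ft³, 56 ft³ left
storage unit 3: place 93 ft³, 57 ft³ left
storage unit 4: place 77 ft³, 73 ft³ left
storage unit 1: place 33 ft³, 7 ft³ left
storage unit 5: place 102 ft³, 48 ft³ left
storage unit 6: place 82 ft³, 68 ft³ left
storage unit 2: place 26 ft³, 30 ft³ left
storage unit 7: place 96 ft³, 54 ft³ left
storage unit 2: place 23 ft³, 7 ft³ left
storage unit 8: place 95 ft³, 55 ft³ left
storage unit 9: place 101 ft³, 49 ft³ left
storage unit 3: place 31 ft³, 26 ft³ left
storage unit 10: place 96 ft³, 54 ft³ left
storage unit 11: place 95 ft³, 55 ft³ left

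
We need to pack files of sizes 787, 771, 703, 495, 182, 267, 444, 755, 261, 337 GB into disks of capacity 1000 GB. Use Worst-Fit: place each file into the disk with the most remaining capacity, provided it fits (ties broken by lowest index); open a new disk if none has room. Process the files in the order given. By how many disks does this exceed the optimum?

1

Worst-Fit: [787] [771] [703] [495,182,267] [444,261] [755] [337] → 7 disks.
Total size 5002 GB; any packing needs at least ⌈5002/1000⌉ = 6 disks.
An optimal packing achieves that bound: [787,182] [771] [755] [703,267] [495,444] [337,261] → 6 disks.
Excess: 7 − 6 = 1.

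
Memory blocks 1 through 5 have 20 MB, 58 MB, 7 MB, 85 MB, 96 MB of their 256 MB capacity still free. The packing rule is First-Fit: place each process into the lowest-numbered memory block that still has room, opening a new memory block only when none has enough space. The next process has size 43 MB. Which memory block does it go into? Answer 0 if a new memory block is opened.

Memory blocks with room: memory block 2 (58 MB), memory block 4 (85 MB), memory block 5 (96 MB).
The first with room is memory block 2.

2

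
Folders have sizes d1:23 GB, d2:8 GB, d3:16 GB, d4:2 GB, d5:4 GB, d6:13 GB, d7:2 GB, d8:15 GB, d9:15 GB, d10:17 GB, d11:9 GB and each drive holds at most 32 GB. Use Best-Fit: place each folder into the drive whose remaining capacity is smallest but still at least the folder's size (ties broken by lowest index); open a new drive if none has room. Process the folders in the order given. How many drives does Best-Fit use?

drive 1: place d1 (23 GB), 9 GB left
drive 1: place d2 (8 GB), 1 GB left
drive 2: place d3 (16 GB), 16 GB left
drive 2: place d4 (2 GB), 14 GB left
drive 2: place d5 (4 GB), 10 GB left
drive 3: place d6 (13 GB), 19 GB left
drive 2: place d7 (2 GB), 8 GB left
drive 3: place d8 (15 GB), 4 GB left
drive 4: place d9 (15 GB), 17 GB left
drive 4: place d10 (17 GB), 0 GB left
drive 5: place d11 (9 GB), 23 GB left

5 drives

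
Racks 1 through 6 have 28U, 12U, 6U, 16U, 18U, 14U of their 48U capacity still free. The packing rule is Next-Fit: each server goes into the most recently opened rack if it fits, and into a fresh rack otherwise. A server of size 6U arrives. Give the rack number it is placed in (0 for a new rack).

6

Next-Fit only looks at rack 6, which has 14U free.
6U fits there.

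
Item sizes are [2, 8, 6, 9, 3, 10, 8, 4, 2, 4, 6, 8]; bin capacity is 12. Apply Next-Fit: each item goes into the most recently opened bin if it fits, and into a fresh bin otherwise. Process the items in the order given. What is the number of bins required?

7 bins

bin 1: place 2, 10 left
bin 1: place 8, 2 left
bin 2: place 6, 6 left
bin 3: place 9, 3 left
bin 3: place 3, 0 left
bin 4: place 10, 2 left
bin 5: place 8, 4 left
bin 5: place 4, 0 left
bin 6: place 2, 10 left
bin 6: place 4, 6 left
bin 6: place 6, 0 left
bin 7: place 8, 4 left
Final bins: [2,8] [6] [9,3] [10] [8,4] [2,4,6] [8].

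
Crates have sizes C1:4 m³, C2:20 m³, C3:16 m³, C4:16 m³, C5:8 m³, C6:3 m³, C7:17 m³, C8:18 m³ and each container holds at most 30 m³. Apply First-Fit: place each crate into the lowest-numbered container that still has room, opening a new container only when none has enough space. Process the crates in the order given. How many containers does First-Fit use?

5

Put C1 (4 m³) in container 1; 26 m³ remain.
Put C2 (20 m³) in container 1; 6 m³ remain.
Put C3 (16 m³) in container 2; 14 m³ remain.
Put C4 (16 m³) in container 3; 14 m³ remain.
Put C5 (8 m³) in container 2; 6 m³ remain.
Put C6 (3 m³) in container 1; 3 m³ remain.
Put C7 (17 m³) in container 4; 13 m³ remain.
Put C8 (18 m³) in container 5; 12 m³ remain.
Final containers: [4,20,3] [16,8] [16] [17] [18].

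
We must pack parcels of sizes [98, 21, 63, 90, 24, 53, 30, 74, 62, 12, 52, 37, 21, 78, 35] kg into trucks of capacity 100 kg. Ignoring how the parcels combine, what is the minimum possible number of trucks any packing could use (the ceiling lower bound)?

Total size = 98 + 21 + 63 + 90 + 24 + 53 + 30 + 74 + 62 + 12 + 52 + 37 + 21 + 78 + 35 = 750 kg.
⌈750 / 100⌉ = 8.

8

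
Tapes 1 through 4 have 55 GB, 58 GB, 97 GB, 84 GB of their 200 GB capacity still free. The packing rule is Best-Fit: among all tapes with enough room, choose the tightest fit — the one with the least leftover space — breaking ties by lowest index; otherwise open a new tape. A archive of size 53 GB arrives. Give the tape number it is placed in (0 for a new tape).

1

Tapes with room: tape 1 (55 GB), tape 2 (58 GB), tape 3 (97 GB), tape 4 (84 GB).
Tightest fit is tape 1 with 55 GB free.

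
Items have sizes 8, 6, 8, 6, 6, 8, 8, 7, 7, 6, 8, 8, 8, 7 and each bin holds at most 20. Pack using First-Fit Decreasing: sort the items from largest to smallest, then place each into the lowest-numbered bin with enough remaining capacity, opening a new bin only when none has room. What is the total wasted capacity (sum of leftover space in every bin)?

19

Sorted descending: 8, 8, 8, 8, 8, 8, 8, 7, 7, 7, 6, 6, 6, 6.
bin 1: place 8, 12 left
bin 1: place 8, 4 left
bin 2: place 8, 12 left
bin 2: place 8, 4 left
bin 3: place 8, 12 left
bin 3: place 8, 4 left
bin 4: place 8, 12 left
bin 4: place 7, 5 left
bin 5: place 7, 13 left
bin 5: place 7, 6 left
bin 5: place 6, 0 left
bin 6: place 6, 14 left
bin 6: place 6, 8 left
bin 6: place 6, 2 left
6 bins × 20 = 120; used 101; unused 19.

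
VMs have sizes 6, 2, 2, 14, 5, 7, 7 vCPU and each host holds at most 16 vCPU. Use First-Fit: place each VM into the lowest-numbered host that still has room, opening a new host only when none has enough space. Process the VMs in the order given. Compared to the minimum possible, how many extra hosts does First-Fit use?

First-Fit: [6,2,2,5] [14] [7,7] → 3 hosts.
Total size 43 vCPU; any packing needs at least ⌈43/16⌉ = 3 hosts.
So 3 is already optimal.

0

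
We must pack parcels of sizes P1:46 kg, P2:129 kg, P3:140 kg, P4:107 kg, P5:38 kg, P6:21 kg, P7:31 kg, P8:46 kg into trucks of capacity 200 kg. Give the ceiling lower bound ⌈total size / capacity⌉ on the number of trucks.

Total size = 46 + 129 + 140 + 107 + 38 + 21 + 31 + 46 = 558 kg.
⌈558 / 200⌉ = 3.

3 trucks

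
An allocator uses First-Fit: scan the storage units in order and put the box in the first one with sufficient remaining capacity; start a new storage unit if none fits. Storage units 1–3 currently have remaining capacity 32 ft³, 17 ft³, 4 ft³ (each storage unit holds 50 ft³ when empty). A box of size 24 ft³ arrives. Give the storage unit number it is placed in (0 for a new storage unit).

1

Storage units with room: storage unit 1 (32 ft³).
The first with room is storage unit 1.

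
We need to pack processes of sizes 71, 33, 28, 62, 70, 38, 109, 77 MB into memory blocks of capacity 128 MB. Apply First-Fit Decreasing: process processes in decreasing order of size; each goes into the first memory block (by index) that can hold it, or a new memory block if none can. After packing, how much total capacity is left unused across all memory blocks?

152

Sorted descending: 109, 77, 71, 70, 62, 38, 33, 28.
109 MB → memory block 1 (remaining 19 MB)
77 MB → memory block 2 (remaining 51 MB)
71 MB → memory block 3 (remaining 57 MB)
70 MB → memory block 4 (remaining 58 MB)
62 MB → memory block 5 (remaining 66 MB)
38 MB → memory block 2 (remaining 13 MB)
33 MB → memory block 3 (remaining 24 MB)
28 MB → memory block 4 (remaining 30 MB)
5 memory blocks × 128 MB = 640 MB; used 488 MB; unused 152 MB.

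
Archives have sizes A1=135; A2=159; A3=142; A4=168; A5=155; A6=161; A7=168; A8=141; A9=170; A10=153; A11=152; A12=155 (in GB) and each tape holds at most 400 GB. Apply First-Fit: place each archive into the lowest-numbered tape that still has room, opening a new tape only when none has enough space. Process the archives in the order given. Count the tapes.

A1 (135 GB) → tape 1 (remaining 265 GB)
A2 (159 GB) → tape 1 (remaining 106 GB)
A3 (142 GB) → tape 2 (remaining 258 GB)
A4 (168 GB) → tape 2 (remaining 90 GB)
A5 (155 GB) → tape 3 (remaining 245 GB)
A6 (161 GB) → tape 3 (remaining 84 GB)
A7 (168 GB) → tape 4 (remaining 232 GB)
A8 (141 GB) → tape 4 (remaining 91 GB)
A9 (170 GB) → tape 5 (remaining 230 GB)
A10 (153 GB) → tape 5 (remaining 77 GB)
A11 (152 GB) → tape 6 (remaining 248 GB)
A12 (155 GB) → tape 6 (remaining 93 GB)

6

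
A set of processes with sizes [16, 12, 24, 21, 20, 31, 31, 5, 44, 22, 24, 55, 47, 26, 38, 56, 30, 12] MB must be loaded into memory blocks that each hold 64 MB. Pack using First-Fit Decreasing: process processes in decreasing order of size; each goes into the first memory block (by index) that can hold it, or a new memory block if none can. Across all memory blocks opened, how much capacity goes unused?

Sorted descending: 56, 55, 47, 44, 38, 31, 31, 30, 26, 24, 24, 22, 21, 20, 16, 12, 12, 5.
56 MB → memory block 1 (remaining 8 MB)
55 MB → memory block 2 (remaining 9 MB)
47 MB → memory block 3 (remaining 17 MB)
44 MB → memory block 4 (remaining 20 MB)
38 MB → memory block 5 (remaining 26 MB)
31 MB → memory block 6 (remaining 33 MB)
31 MB → memory block 6 (remaining 2 MB)
30 MB → memory block 7 (remaining 34 MB)
26 MB → memory block 5 (remaining 0 MB)
24 MB → memory block 7 (remaining 10 MB)
24 MB → memory block 8 (remaining 40 MB)
22 MB → memory block 8 (remaining 18 MB)
21 MB → memory block 9 (remaining 43 MB)
20 MB → memory block 4 (remaining 0 MB)
16 MB → memory block 3 (remaining 1 MB)
12 MB → memory block 8 (remaining 6 MB)
12 MB → memory block 9 (remaining 31 MB)
5 MB → memory block 1 (remaining 3 MB)
9 memory blocks × 64 MB = 576 MB; used 514 MB; unused 62 MB.

62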